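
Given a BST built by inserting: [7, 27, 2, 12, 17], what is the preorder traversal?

Tree insertion order: [7, 27, 2, 12, 17]
Tree (level-order array): [7, 2, 27, None, None, 12, None, None, 17]
Preorder traversal: [7, 2, 27, 12, 17]


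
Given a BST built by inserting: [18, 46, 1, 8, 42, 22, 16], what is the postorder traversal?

Tree insertion order: [18, 46, 1, 8, 42, 22, 16]
Tree (level-order array): [18, 1, 46, None, 8, 42, None, None, 16, 22]
Postorder traversal: [16, 8, 1, 22, 42, 46, 18]


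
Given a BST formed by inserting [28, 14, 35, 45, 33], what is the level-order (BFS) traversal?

Tree insertion order: [28, 14, 35, 45, 33]
Tree (level-order array): [28, 14, 35, None, None, 33, 45]
BFS from the root, enqueuing left then right child of each popped node:
  queue [28] -> pop 28, enqueue [14, 35], visited so far: [28]
  queue [14, 35] -> pop 14, enqueue [none], visited so far: [28, 14]
  queue [35] -> pop 35, enqueue [33, 45], visited so far: [28, 14, 35]
  queue [33, 45] -> pop 33, enqueue [none], visited so far: [28, 14, 35, 33]
  queue [45] -> pop 45, enqueue [none], visited so far: [28, 14, 35, 33, 45]
Result: [28, 14, 35, 33, 45]


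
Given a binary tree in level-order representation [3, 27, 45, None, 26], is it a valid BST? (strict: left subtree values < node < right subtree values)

Level-order array: [3, 27, 45, None, 26]
Validate using subtree bounds (lo, hi): at each node, require lo < value < hi,
then recurse left with hi=value and right with lo=value.
Preorder trace (stopping at first violation):
  at node 3 with bounds (-inf, +inf): OK
  at node 27 with bounds (-inf, 3): VIOLATION
Node 27 violates its bound: not (-inf < 27 < 3).
Result: Not a valid BST


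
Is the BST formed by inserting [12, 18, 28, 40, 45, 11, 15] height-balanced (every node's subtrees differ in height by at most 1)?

Tree (level-order array): [12, 11, 18, None, None, 15, 28, None, None, None, 40, None, 45]
Definition: a tree is height-balanced if, at every node, |h(left) - h(right)| <= 1 (empty subtree has height -1).
Bottom-up per-node check:
  node 11: h_left=-1, h_right=-1, diff=0 [OK], height=0
  node 15: h_left=-1, h_right=-1, diff=0 [OK], height=0
  node 45: h_left=-1, h_right=-1, diff=0 [OK], height=0
  node 40: h_left=-1, h_right=0, diff=1 [OK], height=1
  node 28: h_left=-1, h_right=1, diff=2 [FAIL (|-1-1|=2 > 1)], height=2
  node 18: h_left=0, h_right=2, diff=2 [FAIL (|0-2|=2 > 1)], height=3
  node 12: h_left=0, h_right=3, diff=3 [FAIL (|0-3|=3 > 1)], height=4
Node 28 violates the condition: |-1 - 1| = 2 > 1.
Result: Not balanced


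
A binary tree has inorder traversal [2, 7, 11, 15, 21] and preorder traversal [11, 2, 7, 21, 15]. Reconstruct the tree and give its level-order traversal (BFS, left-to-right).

Inorder:  [2, 7, 11, 15, 21]
Preorder: [11, 2, 7, 21, 15]
Algorithm: preorder visits root first, so consume preorder in order;
for each root, split the current inorder slice at that value into
left-subtree inorder and right-subtree inorder, then recurse.
Recursive splits:
  root=11; inorder splits into left=[2, 7], right=[15, 21]
  root=2; inorder splits into left=[], right=[7]
  root=7; inorder splits into left=[], right=[]
  root=21; inorder splits into left=[15], right=[]
  root=15; inorder splits into left=[], right=[]
Reconstructed level-order: [11, 2, 21, 7, 15]


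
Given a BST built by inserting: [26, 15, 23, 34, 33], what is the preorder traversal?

Tree insertion order: [26, 15, 23, 34, 33]
Tree (level-order array): [26, 15, 34, None, 23, 33]
Preorder traversal: [26, 15, 23, 34, 33]


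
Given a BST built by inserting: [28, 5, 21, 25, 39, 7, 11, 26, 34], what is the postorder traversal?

Tree insertion order: [28, 5, 21, 25, 39, 7, 11, 26, 34]
Tree (level-order array): [28, 5, 39, None, 21, 34, None, 7, 25, None, None, None, 11, None, 26]
Postorder traversal: [11, 7, 26, 25, 21, 5, 34, 39, 28]


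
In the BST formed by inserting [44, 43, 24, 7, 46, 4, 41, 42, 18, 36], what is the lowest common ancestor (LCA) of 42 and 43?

Tree insertion order: [44, 43, 24, 7, 46, 4, 41, 42, 18, 36]
Tree (level-order array): [44, 43, 46, 24, None, None, None, 7, 41, 4, 18, 36, 42]
In a BST, the LCA of p=42, q=43 is the first node v on the
root-to-leaf path with p <= v <= q (go left if both < v, right if both > v).
Walk from root:
  at 44: both 42 and 43 < 44, go left
  at 43: 42 <= 43 <= 43, this is the LCA
LCA = 43


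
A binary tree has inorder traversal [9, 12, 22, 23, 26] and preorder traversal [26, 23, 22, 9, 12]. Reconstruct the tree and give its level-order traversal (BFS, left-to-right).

Inorder:  [9, 12, 22, 23, 26]
Preorder: [26, 23, 22, 9, 12]
Algorithm: preorder visits root first, so consume preorder in order;
for each root, split the current inorder slice at that value into
left-subtree inorder and right-subtree inorder, then recurse.
Recursive splits:
  root=26; inorder splits into left=[9, 12, 22, 23], right=[]
  root=23; inorder splits into left=[9, 12, 22], right=[]
  root=22; inorder splits into left=[9, 12], right=[]
  root=9; inorder splits into left=[], right=[12]
  root=12; inorder splits into left=[], right=[]
Reconstructed level-order: [26, 23, 22, 9, 12]


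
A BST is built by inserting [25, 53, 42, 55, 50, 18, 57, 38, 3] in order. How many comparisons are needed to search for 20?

Search path for 20: 25 -> 18
Found: False
Comparisons: 2


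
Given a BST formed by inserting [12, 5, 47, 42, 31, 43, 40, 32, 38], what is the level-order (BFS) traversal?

Tree insertion order: [12, 5, 47, 42, 31, 43, 40, 32, 38]
Tree (level-order array): [12, 5, 47, None, None, 42, None, 31, 43, None, 40, None, None, 32, None, None, 38]
BFS from the root, enqueuing left then right child of each popped node:
  queue [12] -> pop 12, enqueue [5, 47], visited so far: [12]
  queue [5, 47] -> pop 5, enqueue [none], visited so far: [12, 5]
  queue [47] -> pop 47, enqueue [42], visited so far: [12, 5, 47]
  queue [42] -> pop 42, enqueue [31, 43], visited so far: [12, 5, 47, 42]
  queue [31, 43] -> pop 31, enqueue [40], visited so far: [12, 5, 47, 42, 31]
  queue [43, 40] -> pop 43, enqueue [none], visited so far: [12, 5, 47, 42, 31, 43]
  queue [40] -> pop 40, enqueue [32], visited so far: [12, 5, 47, 42, 31, 43, 40]
  queue [32] -> pop 32, enqueue [38], visited so far: [12, 5, 47, 42, 31, 43, 40, 32]
  queue [38] -> pop 38, enqueue [none], visited so far: [12, 5, 47, 42, 31, 43, 40, 32, 38]
Result: [12, 5, 47, 42, 31, 43, 40, 32, 38]


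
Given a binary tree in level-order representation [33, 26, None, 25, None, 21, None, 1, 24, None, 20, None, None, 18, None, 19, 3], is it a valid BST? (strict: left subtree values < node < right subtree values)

Level-order array: [33, 26, None, 25, None, 21, None, 1, 24, None, 20, None, None, 18, None, 19, 3]
Validate using subtree bounds (lo, hi): at each node, require lo < value < hi,
then recurse left with hi=value and right with lo=value.
Preorder trace (stopping at first violation):
  at node 33 with bounds (-inf, +inf): OK
  at node 26 with bounds (-inf, 33): OK
  at node 25 with bounds (-inf, 26): OK
  at node 21 with bounds (-inf, 25): OK
  at node 1 with bounds (-inf, 21): OK
  at node 20 with bounds (1, 21): OK
  at node 18 with bounds (1, 20): OK
  at node 19 with bounds (1, 18): VIOLATION
Node 19 violates its bound: not (1 < 19 < 18).
Result: Not a valid BST


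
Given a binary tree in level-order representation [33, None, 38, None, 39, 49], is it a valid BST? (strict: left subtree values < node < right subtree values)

Level-order array: [33, None, 38, None, 39, 49]
Validate using subtree bounds (lo, hi): at each node, require lo < value < hi,
then recurse left with hi=value and right with lo=value.
Preorder trace (stopping at first violation):
  at node 33 with bounds (-inf, +inf): OK
  at node 38 with bounds (33, +inf): OK
  at node 39 with bounds (38, +inf): OK
  at node 49 with bounds (38, 39): VIOLATION
Node 49 violates its bound: not (38 < 49 < 39).
Result: Not a valid BST


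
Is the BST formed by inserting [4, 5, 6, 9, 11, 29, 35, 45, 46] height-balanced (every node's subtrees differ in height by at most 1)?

Tree (level-order array): [4, None, 5, None, 6, None, 9, None, 11, None, 29, None, 35, None, 45, None, 46]
Definition: a tree is height-balanced if, at every node, |h(left) - h(right)| <= 1 (empty subtree has height -1).
Bottom-up per-node check:
  node 46: h_left=-1, h_right=-1, diff=0 [OK], height=0
  node 45: h_left=-1, h_right=0, diff=1 [OK], height=1
  node 35: h_left=-1, h_right=1, diff=2 [FAIL (|-1-1|=2 > 1)], height=2
  node 29: h_left=-1, h_right=2, diff=3 [FAIL (|-1-2|=3 > 1)], height=3
  node 11: h_left=-1, h_right=3, diff=4 [FAIL (|-1-3|=4 > 1)], height=4
  node 9: h_left=-1, h_right=4, diff=5 [FAIL (|-1-4|=5 > 1)], height=5
  node 6: h_left=-1, h_right=5, diff=6 [FAIL (|-1-5|=6 > 1)], height=6
  node 5: h_left=-1, h_right=6, diff=7 [FAIL (|-1-6|=7 > 1)], height=7
  node 4: h_left=-1, h_right=7, diff=8 [FAIL (|-1-7|=8 > 1)], height=8
Node 35 violates the condition: |-1 - 1| = 2 > 1.
Result: Not balanced


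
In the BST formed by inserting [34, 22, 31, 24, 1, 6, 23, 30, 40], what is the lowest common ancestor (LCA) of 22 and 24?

Tree insertion order: [34, 22, 31, 24, 1, 6, 23, 30, 40]
Tree (level-order array): [34, 22, 40, 1, 31, None, None, None, 6, 24, None, None, None, 23, 30]
In a BST, the LCA of p=22, q=24 is the first node v on the
root-to-leaf path with p <= v <= q (go left if both < v, right if both > v).
Walk from root:
  at 34: both 22 and 24 < 34, go left
  at 22: 22 <= 22 <= 24, this is the LCA
LCA = 22


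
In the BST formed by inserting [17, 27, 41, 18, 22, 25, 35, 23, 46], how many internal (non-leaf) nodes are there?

Tree built from: [17, 27, 41, 18, 22, 25, 35, 23, 46]
Tree (level-order array): [17, None, 27, 18, 41, None, 22, 35, 46, None, 25, None, None, None, None, 23]
Rule: An internal node has at least one child.
Per-node child counts:
  node 17: 1 child(ren)
  node 27: 2 child(ren)
  node 18: 1 child(ren)
  node 22: 1 child(ren)
  node 25: 1 child(ren)
  node 23: 0 child(ren)
  node 41: 2 child(ren)
  node 35: 0 child(ren)
  node 46: 0 child(ren)
Matching nodes: [17, 27, 18, 22, 25, 41]
Count of internal (non-leaf) nodes: 6


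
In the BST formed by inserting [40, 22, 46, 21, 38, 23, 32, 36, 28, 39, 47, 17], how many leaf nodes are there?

Tree built from: [40, 22, 46, 21, 38, 23, 32, 36, 28, 39, 47, 17]
Tree (level-order array): [40, 22, 46, 21, 38, None, 47, 17, None, 23, 39, None, None, None, None, None, 32, None, None, 28, 36]
Rule: A leaf has 0 children.
Per-node child counts:
  node 40: 2 child(ren)
  node 22: 2 child(ren)
  node 21: 1 child(ren)
  node 17: 0 child(ren)
  node 38: 2 child(ren)
  node 23: 1 child(ren)
  node 32: 2 child(ren)
  node 28: 0 child(ren)
  node 36: 0 child(ren)
  node 39: 0 child(ren)
  node 46: 1 child(ren)
  node 47: 0 child(ren)
Matching nodes: [17, 28, 36, 39, 47]
Count of leaf nodes: 5


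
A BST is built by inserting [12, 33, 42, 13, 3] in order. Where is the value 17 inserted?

Starting tree (level order): [12, 3, 33, None, None, 13, 42]
Insertion path: 12 -> 33 -> 13
Result: insert 17 as right child of 13
Final tree (level order): [12, 3, 33, None, None, 13, 42, None, 17]


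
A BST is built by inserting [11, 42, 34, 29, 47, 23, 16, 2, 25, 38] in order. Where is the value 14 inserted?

Starting tree (level order): [11, 2, 42, None, None, 34, 47, 29, 38, None, None, 23, None, None, None, 16, 25]
Insertion path: 11 -> 42 -> 34 -> 29 -> 23 -> 16
Result: insert 14 as left child of 16
Final tree (level order): [11, 2, 42, None, None, 34, 47, 29, 38, None, None, 23, None, None, None, 16, 25, 14]


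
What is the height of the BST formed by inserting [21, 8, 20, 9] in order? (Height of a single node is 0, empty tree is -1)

Insertion order: [21, 8, 20, 9]
Tree (level-order array): [21, 8, None, None, 20, 9]
Compute height bottom-up (empty subtree = -1):
  height(9) = 1 + max(-1, -1) = 0
  height(20) = 1 + max(0, -1) = 1
  height(8) = 1 + max(-1, 1) = 2
  height(21) = 1 + max(2, -1) = 3
Height = 3


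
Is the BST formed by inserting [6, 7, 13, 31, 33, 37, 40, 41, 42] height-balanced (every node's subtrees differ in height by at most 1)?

Tree (level-order array): [6, None, 7, None, 13, None, 31, None, 33, None, 37, None, 40, None, 41, None, 42]
Definition: a tree is height-balanced if, at every node, |h(left) - h(right)| <= 1 (empty subtree has height -1).
Bottom-up per-node check:
  node 42: h_left=-1, h_right=-1, diff=0 [OK], height=0
  node 41: h_left=-1, h_right=0, diff=1 [OK], height=1
  node 40: h_left=-1, h_right=1, diff=2 [FAIL (|-1-1|=2 > 1)], height=2
  node 37: h_left=-1, h_right=2, diff=3 [FAIL (|-1-2|=3 > 1)], height=3
  node 33: h_left=-1, h_right=3, diff=4 [FAIL (|-1-3|=4 > 1)], height=4
  node 31: h_left=-1, h_right=4, diff=5 [FAIL (|-1-4|=5 > 1)], height=5
  node 13: h_left=-1, h_right=5, diff=6 [FAIL (|-1-5|=6 > 1)], height=6
  node 7: h_left=-1, h_right=6, diff=7 [FAIL (|-1-6|=7 > 1)], height=7
  node 6: h_left=-1, h_right=7, diff=8 [FAIL (|-1-7|=8 > 1)], height=8
Node 40 violates the condition: |-1 - 1| = 2 > 1.
Result: Not balanced


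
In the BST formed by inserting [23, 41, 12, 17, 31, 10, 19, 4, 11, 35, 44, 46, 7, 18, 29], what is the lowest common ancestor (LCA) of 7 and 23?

Tree insertion order: [23, 41, 12, 17, 31, 10, 19, 4, 11, 35, 44, 46, 7, 18, 29]
Tree (level-order array): [23, 12, 41, 10, 17, 31, 44, 4, 11, None, 19, 29, 35, None, 46, None, 7, None, None, 18]
In a BST, the LCA of p=7, q=23 is the first node v on the
root-to-leaf path with p <= v <= q (go left if both < v, right if both > v).
Walk from root:
  at 23: 7 <= 23 <= 23, this is the LCA
LCA = 23


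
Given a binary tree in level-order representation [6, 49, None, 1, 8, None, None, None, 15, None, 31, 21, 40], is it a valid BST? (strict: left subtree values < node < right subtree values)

Level-order array: [6, 49, None, 1, 8, None, None, None, 15, None, 31, 21, 40]
Validate using subtree bounds (lo, hi): at each node, require lo < value < hi,
then recurse left with hi=value and right with lo=value.
Preorder trace (stopping at first violation):
  at node 6 with bounds (-inf, +inf): OK
  at node 49 with bounds (-inf, 6): VIOLATION
Node 49 violates its bound: not (-inf < 49 < 6).
Result: Not a valid BST


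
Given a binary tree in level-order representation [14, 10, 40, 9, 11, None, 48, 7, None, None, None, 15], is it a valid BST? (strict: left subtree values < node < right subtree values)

Level-order array: [14, 10, 40, 9, 11, None, 48, 7, None, None, None, 15]
Validate using subtree bounds (lo, hi): at each node, require lo < value < hi,
then recurse left with hi=value and right with lo=value.
Preorder trace (stopping at first violation):
  at node 14 with bounds (-inf, +inf): OK
  at node 10 with bounds (-inf, 14): OK
  at node 9 with bounds (-inf, 10): OK
  at node 7 with bounds (-inf, 9): OK
  at node 11 with bounds (10, 14): OK
  at node 40 with bounds (14, +inf): OK
  at node 48 with bounds (40, +inf): OK
  at node 15 with bounds (40, 48): VIOLATION
Node 15 violates its bound: not (40 < 15 < 48).
Result: Not a valid BST


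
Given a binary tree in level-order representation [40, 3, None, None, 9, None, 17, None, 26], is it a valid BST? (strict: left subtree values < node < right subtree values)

Level-order array: [40, 3, None, None, 9, None, 17, None, 26]
Validate using subtree bounds (lo, hi): at each node, require lo < value < hi,
then recurse left with hi=value and right with lo=value.
Preorder trace (stopping at first violation):
  at node 40 with bounds (-inf, +inf): OK
  at node 3 with bounds (-inf, 40): OK
  at node 9 with bounds (3, 40): OK
  at node 17 with bounds (9, 40): OK
  at node 26 with bounds (17, 40): OK
No violation found at any node.
Result: Valid BST


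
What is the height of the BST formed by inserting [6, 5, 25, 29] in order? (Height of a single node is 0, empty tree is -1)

Insertion order: [6, 5, 25, 29]
Tree (level-order array): [6, 5, 25, None, None, None, 29]
Compute height bottom-up (empty subtree = -1):
  height(5) = 1 + max(-1, -1) = 0
  height(29) = 1 + max(-1, -1) = 0
  height(25) = 1 + max(-1, 0) = 1
  height(6) = 1 + max(0, 1) = 2
Height = 2


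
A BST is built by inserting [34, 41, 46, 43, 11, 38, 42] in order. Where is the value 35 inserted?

Starting tree (level order): [34, 11, 41, None, None, 38, 46, None, None, 43, None, 42]
Insertion path: 34 -> 41 -> 38
Result: insert 35 as left child of 38
Final tree (level order): [34, 11, 41, None, None, 38, 46, 35, None, 43, None, None, None, 42]


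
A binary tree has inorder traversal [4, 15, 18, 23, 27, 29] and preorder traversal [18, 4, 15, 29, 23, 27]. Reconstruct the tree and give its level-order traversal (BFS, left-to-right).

Inorder:  [4, 15, 18, 23, 27, 29]
Preorder: [18, 4, 15, 29, 23, 27]
Algorithm: preorder visits root first, so consume preorder in order;
for each root, split the current inorder slice at that value into
left-subtree inorder and right-subtree inorder, then recurse.
Recursive splits:
  root=18; inorder splits into left=[4, 15], right=[23, 27, 29]
  root=4; inorder splits into left=[], right=[15]
  root=15; inorder splits into left=[], right=[]
  root=29; inorder splits into left=[23, 27], right=[]
  root=23; inorder splits into left=[], right=[27]
  root=27; inorder splits into left=[], right=[]
Reconstructed level-order: [18, 4, 29, 15, 23, 27]


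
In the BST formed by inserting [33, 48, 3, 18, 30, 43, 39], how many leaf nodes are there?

Tree built from: [33, 48, 3, 18, 30, 43, 39]
Tree (level-order array): [33, 3, 48, None, 18, 43, None, None, 30, 39]
Rule: A leaf has 0 children.
Per-node child counts:
  node 33: 2 child(ren)
  node 3: 1 child(ren)
  node 18: 1 child(ren)
  node 30: 0 child(ren)
  node 48: 1 child(ren)
  node 43: 1 child(ren)
  node 39: 0 child(ren)
Matching nodes: [30, 39]
Count of leaf nodes: 2


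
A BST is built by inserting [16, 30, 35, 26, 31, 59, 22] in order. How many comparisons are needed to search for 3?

Search path for 3: 16
Found: False
Comparisons: 1


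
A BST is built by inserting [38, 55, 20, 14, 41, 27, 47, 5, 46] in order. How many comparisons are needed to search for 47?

Search path for 47: 38 -> 55 -> 41 -> 47
Found: True
Comparisons: 4


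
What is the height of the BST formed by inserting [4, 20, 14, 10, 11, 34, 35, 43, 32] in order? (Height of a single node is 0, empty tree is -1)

Insertion order: [4, 20, 14, 10, 11, 34, 35, 43, 32]
Tree (level-order array): [4, None, 20, 14, 34, 10, None, 32, 35, None, 11, None, None, None, 43]
Compute height bottom-up (empty subtree = -1):
  height(11) = 1 + max(-1, -1) = 0
  height(10) = 1 + max(-1, 0) = 1
  height(14) = 1 + max(1, -1) = 2
  height(32) = 1 + max(-1, -1) = 0
  height(43) = 1 + max(-1, -1) = 0
  height(35) = 1 + max(-1, 0) = 1
  height(34) = 1 + max(0, 1) = 2
  height(20) = 1 + max(2, 2) = 3
  height(4) = 1 + max(-1, 3) = 4
Height = 4


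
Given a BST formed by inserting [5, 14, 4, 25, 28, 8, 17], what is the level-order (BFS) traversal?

Tree insertion order: [5, 14, 4, 25, 28, 8, 17]
Tree (level-order array): [5, 4, 14, None, None, 8, 25, None, None, 17, 28]
BFS from the root, enqueuing left then right child of each popped node:
  queue [5] -> pop 5, enqueue [4, 14], visited so far: [5]
  queue [4, 14] -> pop 4, enqueue [none], visited so far: [5, 4]
  queue [14] -> pop 14, enqueue [8, 25], visited so far: [5, 4, 14]
  queue [8, 25] -> pop 8, enqueue [none], visited so far: [5, 4, 14, 8]
  queue [25] -> pop 25, enqueue [17, 28], visited so far: [5, 4, 14, 8, 25]
  queue [17, 28] -> pop 17, enqueue [none], visited so far: [5, 4, 14, 8, 25, 17]
  queue [28] -> pop 28, enqueue [none], visited so far: [5, 4, 14, 8, 25, 17, 28]
Result: [5, 4, 14, 8, 25, 17, 28]


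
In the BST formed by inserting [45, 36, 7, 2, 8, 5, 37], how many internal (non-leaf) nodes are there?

Tree built from: [45, 36, 7, 2, 8, 5, 37]
Tree (level-order array): [45, 36, None, 7, 37, 2, 8, None, None, None, 5]
Rule: An internal node has at least one child.
Per-node child counts:
  node 45: 1 child(ren)
  node 36: 2 child(ren)
  node 7: 2 child(ren)
  node 2: 1 child(ren)
  node 5: 0 child(ren)
  node 8: 0 child(ren)
  node 37: 0 child(ren)
Matching nodes: [45, 36, 7, 2]
Count of internal (non-leaf) nodes: 4


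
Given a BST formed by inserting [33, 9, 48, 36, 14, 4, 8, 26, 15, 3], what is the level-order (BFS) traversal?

Tree insertion order: [33, 9, 48, 36, 14, 4, 8, 26, 15, 3]
Tree (level-order array): [33, 9, 48, 4, 14, 36, None, 3, 8, None, 26, None, None, None, None, None, None, 15]
BFS from the root, enqueuing left then right child of each popped node:
  queue [33] -> pop 33, enqueue [9, 48], visited so far: [33]
  queue [9, 48] -> pop 9, enqueue [4, 14], visited so far: [33, 9]
  queue [48, 4, 14] -> pop 48, enqueue [36], visited so far: [33, 9, 48]
  queue [4, 14, 36] -> pop 4, enqueue [3, 8], visited so far: [33, 9, 48, 4]
  queue [14, 36, 3, 8] -> pop 14, enqueue [26], visited so far: [33, 9, 48, 4, 14]
  queue [36, 3, 8, 26] -> pop 36, enqueue [none], visited so far: [33, 9, 48, 4, 14, 36]
  queue [3, 8, 26] -> pop 3, enqueue [none], visited so far: [33, 9, 48, 4, 14, 36, 3]
  queue [8, 26] -> pop 8, enqueue [none], visited so far: [33, 9, 48, 4, 14, 36, 3, 8]
  queue [26] -> pop 26, enqueue [15], visited so far: [33, 9, 48, 4, 14, 36, 3, 8, 26]
  queue [15] -> pop 15, enqueue [none], visited so far: [33, 9, 48, 4, 14, 36, 3, 8, 26, 15]
Result: [33, 9, 48, 4, 14, 36, 3, 8, 26, 15]


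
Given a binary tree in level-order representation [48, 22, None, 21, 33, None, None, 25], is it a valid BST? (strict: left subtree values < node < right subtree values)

Level-order array: [48, 22, None, 21, 33, None, None, 25]
Validate using subtree bounds (lo, hi): at each node, require lo < value < hi,
then recurse left with hi=value and right with lo=value.
Preorder trace (stopping at first violation):
  at node 48 with bounds (-inf, +inf): OK
  at node 22 with bounds (-inf, 48): OK
  at node 21 with bounds (-inf, 22): OK
  at node 33 with bounds (22, 48): OK
  at node 25 with bounds (22, 33): OK
No violation found at any node.
Result: Valid BST


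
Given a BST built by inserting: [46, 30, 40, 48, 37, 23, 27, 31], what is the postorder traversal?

Tree insertion order: [46, 30, 40, 48, 37, 23, 27, 31]
Tree (level-order array): [46, 30, 48, 23, 40, None, None, None, 27, 37, None, None, None, 31]
Postorder traversal: [27, 23, 31, 37, 40, 30, 48, 46]


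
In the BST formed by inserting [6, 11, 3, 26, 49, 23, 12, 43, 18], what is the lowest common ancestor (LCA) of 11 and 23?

Tree insertion order: [6, 11, 3, 26, 49, 23, 12, 43, 18]
Tree (level-order array): [6, 3, 11, None, None, None, 26, 23, 49, 12, None, 43, None, None, 18]
In a BST, the LCA of p=11, q=23 is the first node v on the
root-to-leaf path with p <= v <= q (go left if both < v, right if both > v).
Walk from root:
  at 6: both 11 and 23 > 6, go right
  at 11: 11 <= 11 <= 23, this is the LCA
LCA = 11


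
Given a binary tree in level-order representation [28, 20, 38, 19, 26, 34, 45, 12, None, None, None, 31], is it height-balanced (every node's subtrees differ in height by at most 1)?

Tree (level-order array): [28, 20, 38, 19, 26, 34, 45, 12, None, None, None, 31]
Definition: a tree is height-balanced if, at every node, |h(left) - h(right)| <= 1 (empty subtree has height -1).
Bottom-up per-node check:
  node 12: h_left=-1, h_right=-1, diff=0 [OK], height=0
  node 19: h_left=0, h_right=-1, diff=1 [OK], height=1
  node 26: h_left=-1, h_right=-1, diff=0 [OK], height=0
  node 20: h_left=1, h_right=0, diff=1 [OK], height=2
  node 31: h_left=-1, h_right=-1, diff=0 [OK], height=0
  node 34: h_left=0, h_right=-1, diff=1 [OK], height=1
  node 45: h_left=-1, h_right=-1, diff=0 [OK], height=0
  node 38: h_left=1, h_right=0, diff=1 [OK], height=2
  node 28: h_left=2, h_right=2, diff=0 [OK], height=3
All nodes satisfy the balance condition.
Result: Balanced


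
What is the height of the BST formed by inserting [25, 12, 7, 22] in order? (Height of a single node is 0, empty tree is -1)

Insertion order: [25, 12, 7, 22]
Tree (level-order array): [25, 12, None, 7, 22]
Compute height bottom-up (empty subtree = -1):
  height(7) = 1 + max(-1, -1) = 0
  height(22) = 1 + max(-1, -1) = 0
  height(12) = 1 + max(0, 0) = 1
  height(25) = 1 + max(1, -1) = 2
Height = 2


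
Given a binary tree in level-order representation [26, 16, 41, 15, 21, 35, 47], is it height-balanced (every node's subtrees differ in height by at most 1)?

Tree (level-order array): [26, 16, 41, 15, 21, 35, 47]
Definition: a tree is height-balanced if, at every node, |h(left) - h(right)| <= 1 (empty subtree has height -1).
Bottom-up per-node check:
  node 15: h_left=-1, h_right=-1, diff=0 [OK], height=0
  node 21: h_left=-1, h_right=-1, diff=0 [OK], height=0
  node 16: h_left=0, h_right=0, diff=0 [OK], height=1
  node 35: h_left=-1, h_right=-1, diff=0 [OK], height=0
  node 47: h_left=-1, h_right=-1, diff=0 [OK], height=0
  node 41: h_left=0, h_right=0, diff=0 [OK], height=1
  node 26: h_left=1, h_right=1, diff=0 [OK], height=2
All nodes satisfy the balance condition.
Result: Balanced


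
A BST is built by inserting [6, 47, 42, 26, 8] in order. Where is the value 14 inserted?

Starting tree (level order): [6, None, 47, 42, None, 26, None, 8]
Insertion path: 6 -> 47 -> 42 -> 26 -> 8
Result: insert 14 as right child of 8
Final tree (level order): [6, None, 47, 42, None, 26, None, 8, None, None, 14]


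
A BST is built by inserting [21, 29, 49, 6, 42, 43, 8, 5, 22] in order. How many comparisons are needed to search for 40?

Search path for 40: 21 -> 29 -> 49 -> 42
Found: False
Comparisons: 4


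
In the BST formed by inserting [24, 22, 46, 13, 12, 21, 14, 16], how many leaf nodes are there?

Tree built from: [24, 22, 46, 13, 12, 21, 14, 16]
Tree (level-order array): [24, 22, 46, 13, None, None, None, 12, 21, None, None, 14, None, None, 16]
Rule: A leaf has 0 children.
Per-node child counts:
  node 24: 2 child(ren)
  node 22: 1 child(ren)
  node 13: 2 child(ren)
  node 12: 0 child(ren)
  node 21: 1 child(ren)
  node 14: 1 child(ren)
  node 16: 0 child(ren)
  node 46: 0 child(ren)
Matching nodes: [12, 16, 46]
Count of leaf nodes: 3


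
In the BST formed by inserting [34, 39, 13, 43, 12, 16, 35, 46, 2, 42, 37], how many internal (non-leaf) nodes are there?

Tree built from: [34, 39, 13, 43, 12, 16, 35, 46, 2, 42, 37]
Tree (level-order array): [34, 13, 39, 12, 16, 35, 43, 2, None, None, None, None, 37, 42, 46]
Rule: An internal node has at least one child.
Per-node child counts:
  node 34: 2 child(ren)
  node 13: 2 child(ren)
  node 12: 1 child(ren)
  node 2: 0 child(ren)
  node 16: 0 child(ren)
  node 39: 2 child(ren)
  node 35: 1 child(ren)
  node 37: 0 child(ren)
  node 43: 2 child(ren)
  node 42: 0 child(ren)
  node 46: 0 child(ren)
Matching nodes: [34, 13, 12, 39, 35, 43]
Count of internal (non-leaf) nodes: 6


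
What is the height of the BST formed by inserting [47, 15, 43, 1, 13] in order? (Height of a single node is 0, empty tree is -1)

Insertion order: [47, 15, 43, 1, 13]
Tree (level-order array): [47, 15, None, 1, 43, None, 13]
Compute height bottom-up (empty subtree = -1):
  height(13) = 1 + max(-1, -1) = 0
  height(1) = 1 + max(-1, 0) = 1
  height(43) = 1 + max(-1, -1) = 0
  height(15) = 1 + max(1, 0) = 2
  height(47) = 1 + max(2, -1) = 3
Height = 3


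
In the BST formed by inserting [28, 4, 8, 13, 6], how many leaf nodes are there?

Tree built from: [28, 4, 8, 13, 6]
Tree (level-order array): [28, 4, None, None, 8, 6, 13]
Rule: A leaf has 0 children.
Per-node child counts:
  node 28: 1 child(ren)
  node 4: 1 child(ren)
  node 8: 2 child(ren)
  node 6: 0 child(ren)
  node 13: 0 child(ren)
Matching nodes: [6, 13]
Count of leaf nodes: 2


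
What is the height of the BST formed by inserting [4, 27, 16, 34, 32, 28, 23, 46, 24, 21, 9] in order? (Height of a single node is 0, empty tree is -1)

Insertion order: [4, 27, 16, 34, 32, 28, 23, 46, 24, 21, 9]
Tree (level-order array): [4, None, 27, 16, 34, 9, 23, 32, 46, None, None, 21, 24, 28]
Compute height bottom-up (empty subtree = -1):
  height(9) = 1 + max(-1, -1) = 0
  height(21) = 1 + max(-1, -1) = 0
  height(24) = 1 + max(-1, -1) = 0
  height(23) = 1 + max(0, 0) = 1
  height(16) = 1 + max(0, 1) = 2
  height(28) = 1 + max(-1, -1) = 0
  height(32) = 1 + max(0, -1) = 1
  height(46) = 1 + max(-1, -1) = 0
  height(34) = 1 + max(1, 0) = 2
  height(27) = 1 + max(2, 2) = 3
  height(4) = 1 + max(-1, 3) = 4
Height = 4


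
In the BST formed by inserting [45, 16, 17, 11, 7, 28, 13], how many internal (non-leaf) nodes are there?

Tree built from: [45, 16, 17, 11, 7, 28, 13]
Tree (level-order array): [45, 16, None, 11, 17, 7, 13, None, 28]
Rule: An internal node has at least one child.
Per-node child counts:
  node 45: 1 child(ren)
  node 16: 2 child(ren)
  node 11: 2 child(ren)
  node 7: 0 child(ren)
  node 13: 0 child(ren)
  node 17: 1 child(ren)
  node 28: 0 child(ren)
Matching nodes: [45, 16, 11, 17]
Count of internal (non-leaf) nodes: 4


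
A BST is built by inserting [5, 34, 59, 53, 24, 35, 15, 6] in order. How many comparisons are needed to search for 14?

Search path for 14: 5 -> 34 -> 24 -> 15 -> 6
Found: False
Comparisons: 5


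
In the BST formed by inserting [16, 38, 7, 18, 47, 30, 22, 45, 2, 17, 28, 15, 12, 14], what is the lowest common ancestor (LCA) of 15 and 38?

Tree insertion order: [16, 38, 7, 18, 47, 30, 22, 45, 2, 17, 28, 15, 12, 14]
Tree (level-order array): [16, 7, 38, 2, 15, 18, 47, None, None, 12, None, 17, 30, 45, None, None, 14, None, None, 22, None, None, None, None, None, None, 28]
In a BST, the LCA of p=15, q=38 is the first node v on the
root-to-leaf path with p <= v <= q (go left if both < v, right if both > v).
Walk from root:
  at 16: 15 <= 16 <= 38, this is the LCA
LCA = 16


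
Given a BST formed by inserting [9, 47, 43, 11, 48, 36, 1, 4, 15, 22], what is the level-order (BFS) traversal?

Tree insertion order: [9, 47, 43, 11, 48, 36, 1, 4, 15, 22]
Tree (level-order array): [9, 1, 47, None, 4, 43, 48, None, None, 11, None, None, None, None, 36, 15, None, None, 22]
BFS from the root, enqueuing left then right child of each popped node:
  queue [9] -> pop 9, enqueue [1, 47], visited so far: [9]
  queue [1, 47] -> pop 1, enqueue [4], visited so far: [9, 1]
  queue [47, 4] -> pop 47, enqueue [43, 48], visited so far: [9, 1, 47]
  queue [4, 43, 48] -> pop 4, enqueue [none], visited so far: [9, 1, 47, 4]
  queue [43, 48] -> pop 43, enqueue [11], visited so far: [9, 1, 47, 4, 43]
  queue [48, 11] -> pop 48, enqueue [none], visited so far: [9, 1, 47, 4, 43, 48]
  queue [11] -> pop 11, enqueue [36], visited so far: [9, 1, 47, 4, 43, 48, 11]
  queue [36] -> pop 36, enqueue [15], visited so far: [9, 1, 47, 4, 43, 48, 11, 36]
  queue [15] -> pop 15, enqueue [22], visited so far: [9, 1, 47, 4, 43, 48, 11, 36, 15]
  queue [22] -> pop 22, enqueue [none], visited so far: [9, 1, 47, 4, 43, 48, 11, 36, 15, 22]
Result: [9, 1, 47, 4, 43, 48, 11, 36, 15, 22]


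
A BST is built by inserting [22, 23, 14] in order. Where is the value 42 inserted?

Starting tree (level order): [22, 14, 23]
Insertion path: 22 -> 23
Result: insert 42 as right child of 23
Final tree (level order): [22, 14, 23, None, None, None, 42]


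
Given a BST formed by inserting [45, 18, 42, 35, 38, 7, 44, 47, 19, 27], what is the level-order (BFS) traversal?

Tree insertion order: [45, 18, 42, 35, 38, 7, 44, 47, 19, 27]
Tree (level-order array): [45, 18, 47, 7, 42, None, None, None, None, 35, 44, 19, 38, None, None, None, 27]
BFS from the root, enqueuing left then right child of each popped node:
  queue [45] -> pop 45, enqueue [18, 47], visited so far: [45]
  queue [18, 47] -> pop 18, enqueue [7, 42], visited so far: [45, 18]
  queue [47, 7, 42] -> pop 47, enqueue [none], visited so far: [45, 18, 47]
  queue [7, 42] -> pop 7, enqueue [none], visited so far: [45, 18, 47, 7]
  queue [42] -> pop 42, enqueue [35, 44], visited so far: [45, 18, 47, 7, 42]
  queue [35, 44] -> pop 35, enqueue [19, 38], visited so far: [45, 18, 47, 7, 42, 35]
  queue [44, 19, 38] -> pop 44, enqueue [none], visited so far: [45, 18, 47, 7, 42, 35, 44]
  queue [19, 38] -> pop 19, enqueue [27], visited so far: [45, 18, 47, 7, 42, 35, 44, 19]
  queue [38, 27] -> pop 38, enqueue [none], visited so far: [45, 18, 47, 7, 42, 35, 44, 19, 38]
  queue [27] -> pop 27, enqueue [none], visited so far: [45, 18, 47, 7, 42, 35, 44, 19, 38, 27]
Result: [45, 18, 47, 7, 42, 35, 44, 19, 38, 27]


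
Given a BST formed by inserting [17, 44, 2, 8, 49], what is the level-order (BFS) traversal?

Tree insertion order: [17, 44, 2, 8, 49]
Tree (level-order array): [17, 2, 44, None, 8, None, 49]
BFS from the root, enqueuing left then right child of each popped node:
  queue [17] -> pop 17, enqueue [2, 44], visited so far: [17]
  queue [2, 44] -> pop 2, enqueue [8], visited so far: [17, 2]
  queue [44, 8] -> pop 44, enqueue [49], visited so far: [17, 2, 44]
  queue [8, 49] -> pop 8, enqueue [none], visited so far: [17, 2, 44, 8]
  queue [49] -> pop 49, enqueue [none], visited so far: [17, 2, 44, 8, 49]
Result: [17, 2, 44, 8, 49]


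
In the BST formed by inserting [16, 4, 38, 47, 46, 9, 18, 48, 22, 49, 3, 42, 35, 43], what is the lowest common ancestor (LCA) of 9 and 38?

Tree insertion order: [16, 4, 38, 47, 46, 9, 18, 48, 22, 49, 3, 42, 35, 43]
Tree (level-order array): [16, 4, 38, 3, 9, 18, 47, None, None, None, None, None, 22, 46, 48, None, 35, 42, None, None, 49, None, None, None, 43]
In a BST, the LCA of p=9, q=38 is the first node v on the
root-to-leaf path with p <= v <= q (go left if both < v, right if both > v).
Walk from root:
  at 16: 9 <= 16 <= 38, this is the LCA
LCA = 16


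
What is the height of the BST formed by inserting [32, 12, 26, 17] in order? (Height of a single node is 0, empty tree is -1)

Insertion order: [32, 12, 26, 17]
Tree (level-order array): [32, 12, None, None, 26, 17]
Compute height bottom-up (empty subtree = -1):
  height(17) = 1 + max(-1, -1) = 0
  height(26) = 1 + max(0, -1) = 1
  height(12) = 1 + max(-1, 1) = 2
  height(32) = 1 + max(2, -1) = 3
Height = 3


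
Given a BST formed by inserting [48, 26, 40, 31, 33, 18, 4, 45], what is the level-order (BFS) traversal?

Tree insertion order: [48, 26, 40, 31, 33, 18, 4, 45]
Tree (level-order array): [48, 26, None, 18, 40, 4, None, 31, 45, None, None, None, 33]
BFS from the root, enqueuing left then right child of each popped node:
  queue [48] -> pop 48, enqueue [26], visited so far: [48]
  queue [26] -> pop 26, enqueue [18, 40], visited so far: [48, 26]
  queue [18, 40] -> pop 18, enqueue [4], visited so far: [48, 26, 18]
  queue [40, 4] -> pop 40, enqueue [31, 45], visited so far: [48, 26, 18, 40]
  queue [4, 31, 45] -> pop 4, enqueue [none], visited so far: [48, 26, 18, 40, 4]
  queue [31, 45] -> pop 31, enqueue [33], visited so far: [48, 26, 18, 40, 4, 31]
  queue [45, 33] -> pop 45, enqueue [none], visited so far: [48, 26, 18, 40, 4, 31, 45]
  queue [33] -> pop 33, enqueue [none], visited so far: [48, 26, 18, 40, 4, 31, 45, 33]
Result: [48, 26, 18, 40, 4, 31, 45, 33]


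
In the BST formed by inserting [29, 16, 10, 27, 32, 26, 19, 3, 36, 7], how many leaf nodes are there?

Tree built from: [29, 16, 10, 27, 32, 26, 19, 3, 36, 7]
Tree (level-order array): [29, 16, 32, 10, 27, None, 36, 3, None, 26, None, None, None, None, 7, 19]
Rule: A leaf has 0 children.
Per-node child counts:
  node 29: 2 child(ren)
  node 16: 2 child(ren)
  node 10: 1 child(ren)
  node 3: 1 child(ren)
  node 7: 0 child(ren)
  node 27: 1 child(ren)
  node 26: 1 child(ren)
  node 19: 0 child(ren)
  node 32: 1 child(ren)
  node 36: 0 child(ren)
Matching nodes: [7, 19, 36]
Count of leaf nodes: 3


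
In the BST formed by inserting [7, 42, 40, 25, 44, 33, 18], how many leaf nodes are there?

Tree built from: [7, 42, 40, 25, 44, 33, 18]
Tree (level-order array): [7, None, 42, 40, 44, 25, None, None, None, 18, 33]
Rule: A leaf has 0 children.
Per-node child counts:
  node 7: 1 child(ren)
  node 42: 2 child(ren)
  node 40: 1 child(ren)
  node 25: 2 child(ren)
  node 18: 0 child(ren)
  node 33: 0 child(ren)
  node 44: 0 child(ren)
Matching nodes: [18, 33, 44]
Count of leaf nodes: 3


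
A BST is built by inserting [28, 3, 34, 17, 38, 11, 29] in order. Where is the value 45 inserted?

Starting tree (level order): [28, 3, 34, None, 17, 29, 38, 11]
Insertion path: 28 -> 34 -> 38
Result: insert 45 as right child of 38
Final tree (level order): [28, 3, 34, None, 17, 29, 38, 11, None, None, None, None, 45]


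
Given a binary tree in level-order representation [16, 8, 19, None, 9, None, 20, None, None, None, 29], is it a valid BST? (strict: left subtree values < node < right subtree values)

Level-order array: [16, 8, 19, None, 9, None, 20, None, None, None, 29]
Validate using subtree bounds (lo, hi): at each node, require lo < value < hi,
then recurse left with hi=value and right with lo=value.
Preorder trace (stopping at first violation):
  at node 16 with bounds (-inf, +inf): OK
  at node 8 with bounds (-inf, 16): OK
  at node 9 with bounds (8, 16): OK
  at node 19 with bounds (16, +inf): OK
  at node 20 with bounds (19, +inf): OK
  at node 29 with bounds (20, +inf): OK
No violation found at any node.
Result: Valid BST


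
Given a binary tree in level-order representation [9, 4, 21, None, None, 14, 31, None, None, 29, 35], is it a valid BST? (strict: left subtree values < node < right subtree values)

Level-order array: [9, 4, 21, None, None, 14, 31, None, None, 29, 35]
Validate using subtree bounds (lo, hi): at each node, require lo < value < hi,
then recurse left with hi=value and right with lo=value.
Preorder trace (stopping at first violation):
  at node 9 with bounds (-inf, +inf): OK
  at node 4 with bounds (-inf, 9): OK
  at node 21 with bounds (9, +inf): OK
  at node 14 with bounds (9, 21): OK
  at node 31 with bounds (21, +inf): OK
  at node 29 with bounds (21, 31): OK
  at node 35 with bounds (31, +inf): OK
No violation found at any node.
Result: Valid BST


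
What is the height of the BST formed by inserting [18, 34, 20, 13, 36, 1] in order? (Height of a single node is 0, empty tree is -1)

Insertion order: [18, 34, 20, 13, 36, 1]
Tree (level-order array): [18, 13, 34, 1, None, 20, 36]
Compute height bottom-up (empty subtree = -1):
  height(1) = 1 + max(-1, -1) = 0
  height(13) = 1 + max(0, -1) = 1
  height(20) = 1 + max(-1, -1) = 0
  height(36) = 1 + max(-1, -1) = 0
  height(34) = 1 + max(0, 0) = 1
  height(18) = 1 + max(1, 1) = 2
Height = 2


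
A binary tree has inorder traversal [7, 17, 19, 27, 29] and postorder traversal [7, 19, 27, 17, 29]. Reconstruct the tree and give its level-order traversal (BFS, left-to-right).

Inorder:   [7, 17, 19, 27, 29]
Postorder: [7, 19, 27, 17, 29]
Algorithm: postorder visits root last, so walk postorder right-to-left;
each value is the root of the current inorder slice — split it at that
value, recurse on the right subtree first, then the left.
Recursive splits:
  root=29; inorder splits into left=[7, 17, 19, 27], right=[]
  root=17; inorder splits into left=[7], right=[19, 27]
  root=27; inorder splits into left=[19], right=[]
  root=19; inorder splits into left=[], right=[]
  root=7; inorder splits into left=[], right=[]
Reconstructed level-order: [29, 17, 7, 27, 19]


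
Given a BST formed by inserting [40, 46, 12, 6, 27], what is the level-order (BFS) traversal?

Tree insertion order: [40, 46, 12, 6, 27]
Tree (level-order array): [40, 12, 46, 6, 27]
BFS from the root, enqueuing left then right child of each popped node:
  queue [40] -> pop 40, enqueue [12, 46], visited so far: [40]
  queue [12, 46] -> pop 12, enqueue [6, 27], visited so far: [40, 12]
  queue [46, 6, 27] -> pop 46, enqueue [none], visited so far: [40, 12, 46]
  queue [6, 27] -> pop 6, enqueue [none], visited so far: [40, 12, 46, 6]
  queue [27] -> pop 27, enqueue [none], visited so far: [40, 12, 46, 6, 27]
Result: [40, 12, 46, 6, 27]


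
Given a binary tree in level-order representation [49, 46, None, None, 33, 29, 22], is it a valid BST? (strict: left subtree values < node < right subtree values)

Level-order array: [49, 46, None, None, 33, 29, 22]
Validate using subtree bounds (lo, hi): at each node, require lo < value < hi,
then recurse left with hi=value and right with lo=value.
Preorder trace (stopping at first violation):
  at node 49 with bounds (-inf, +inf): OK
  at node 46 with bounds (-inf, 49): OK
  at node 33 with bounds (46, 49): VIOLATION
Node 33 violates its bound: not (46 < 33 < 49).
Result: Not a valid BST
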